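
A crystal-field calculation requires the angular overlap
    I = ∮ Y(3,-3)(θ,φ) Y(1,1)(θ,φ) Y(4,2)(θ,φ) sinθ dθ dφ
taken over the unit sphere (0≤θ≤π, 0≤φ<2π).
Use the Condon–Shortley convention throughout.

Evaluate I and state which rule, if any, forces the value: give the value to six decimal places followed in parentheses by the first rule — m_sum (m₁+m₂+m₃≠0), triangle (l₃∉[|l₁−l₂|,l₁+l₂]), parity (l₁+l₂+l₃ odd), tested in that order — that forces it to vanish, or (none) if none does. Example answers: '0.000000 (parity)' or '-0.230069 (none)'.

Rules hold: Σm=0, L=8 even, 2≤4≤4.
N = 7·3·9 = 189
Δ = 0!·6!·2!/9! = 1/252
Racah Σ t=0..0: t=0:+1/36 = 1/36
⇒ 3j(3 1 4; 0 0 0)² = 4/63, sgn +1
Racah Σ t=0..0: t=0:+1/1440 = 1/1440
⇒ 3j(3 1 4; -3 1 2)² = 1/252, sgn +1
4πI² = N·(3j₀)²·(3jₘ)² = 1/21
I = +1·√(0.047619/4π) = 0.06155813
No selection rule forces the value: the integral is nonzero (none).

0.061558 (none)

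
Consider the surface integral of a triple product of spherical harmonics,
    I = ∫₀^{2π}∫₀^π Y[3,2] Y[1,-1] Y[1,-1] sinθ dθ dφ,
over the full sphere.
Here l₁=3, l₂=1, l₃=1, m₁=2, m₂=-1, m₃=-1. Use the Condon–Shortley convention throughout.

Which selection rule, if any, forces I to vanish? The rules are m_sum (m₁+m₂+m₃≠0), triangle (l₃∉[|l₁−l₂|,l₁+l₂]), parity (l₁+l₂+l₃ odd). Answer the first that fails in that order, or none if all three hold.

Σmᵢ = 0  ✓
l₃∈[|l₁−l₂|,l₁+l₂]=[2,4] required, l₃=1 fails  ✗
Σlᵢ = 5 ⇒ odd

triangle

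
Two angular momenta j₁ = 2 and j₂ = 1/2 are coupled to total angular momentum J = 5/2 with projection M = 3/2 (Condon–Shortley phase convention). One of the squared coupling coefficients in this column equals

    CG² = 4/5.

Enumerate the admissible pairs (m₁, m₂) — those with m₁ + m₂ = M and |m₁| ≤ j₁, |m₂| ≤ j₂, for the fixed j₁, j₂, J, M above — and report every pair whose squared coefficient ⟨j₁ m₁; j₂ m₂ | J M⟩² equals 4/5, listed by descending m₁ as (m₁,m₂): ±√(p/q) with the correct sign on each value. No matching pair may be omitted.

Admissible pairs with m₁+m₂ = M = 3/2: (1,1/2), (2,-1/2)
  (m₁,m₂)=(2,-1/2): CG² = 1/5, CG = +√(1/5)
  (m₁,m₂)=(1,1/2): CG² = 4/5, CG = +√(4/5)   ← matches the target
Pairs with CG² = 4/5: (1,1/2): +√(4/5)

(1,1/2): +√(4/5)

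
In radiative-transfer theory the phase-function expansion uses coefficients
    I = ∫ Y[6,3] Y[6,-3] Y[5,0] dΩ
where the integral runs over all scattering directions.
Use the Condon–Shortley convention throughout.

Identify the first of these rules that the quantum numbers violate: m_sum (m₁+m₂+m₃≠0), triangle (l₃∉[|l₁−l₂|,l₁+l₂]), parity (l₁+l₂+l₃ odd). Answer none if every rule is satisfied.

parity

azimuthal sum: 3 − 3 + 0 = 0  ✓
0 ≤ 5 ≤ 12 (triangle on l)  ✓
L = 6 + 6 + 5 = 17 (odd)  ✗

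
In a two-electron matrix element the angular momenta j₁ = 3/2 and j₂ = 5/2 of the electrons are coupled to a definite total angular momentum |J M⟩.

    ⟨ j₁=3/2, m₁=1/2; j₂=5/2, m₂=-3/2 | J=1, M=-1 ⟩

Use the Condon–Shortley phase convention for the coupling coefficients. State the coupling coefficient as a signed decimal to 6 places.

-0.547723  (= −√(3/10))

triangle: 3!·0!·2!/6! = 12/720
(j±m)!: 2!·1!·1!·4!·0!·2! = 96
prefactor² = (2J+1)·Δ·N² = 24/5
  k=1: −1/(1!·2!·0!·0!·0!·2!) = -1/4
Σ = -1/4  ⇒  CG² = 24/5·(-1/4)² = 3/10
CG = −√(3/10) = -0.547723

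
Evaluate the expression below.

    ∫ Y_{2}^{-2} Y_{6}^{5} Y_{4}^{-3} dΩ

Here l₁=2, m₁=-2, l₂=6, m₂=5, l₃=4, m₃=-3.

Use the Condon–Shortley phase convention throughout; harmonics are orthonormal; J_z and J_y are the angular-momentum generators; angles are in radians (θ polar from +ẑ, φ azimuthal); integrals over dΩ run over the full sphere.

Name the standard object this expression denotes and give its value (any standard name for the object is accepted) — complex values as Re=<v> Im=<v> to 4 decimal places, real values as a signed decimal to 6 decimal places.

Gaunt coefficient, -0.288917

This is a Gaunt coefficient — the integral of a triple product of spherical harmonics over the sphere.
m-sum 0 ✓  L=12 even ✓  4≤4≤8 ✓
Π(2lᵢ+1) = 5×13×9 = 585
triangle coeff Δ(2,6,4) = 1/6435
Σ_t [2,2]: t=2:+1/2304 = 1/2304
(3j)²=5/143 [(2 6 4; 0 0 0)], sign=+1
Σ_t [4,4]: t=4:+1/120960 = 1/120960
(3j)²=2/39 [(2 6 4; -2 5 -3)], sign=-1
⇒ 4πI² = 150/143
I = (-1)√(150/143/(4π)) = -0.28891672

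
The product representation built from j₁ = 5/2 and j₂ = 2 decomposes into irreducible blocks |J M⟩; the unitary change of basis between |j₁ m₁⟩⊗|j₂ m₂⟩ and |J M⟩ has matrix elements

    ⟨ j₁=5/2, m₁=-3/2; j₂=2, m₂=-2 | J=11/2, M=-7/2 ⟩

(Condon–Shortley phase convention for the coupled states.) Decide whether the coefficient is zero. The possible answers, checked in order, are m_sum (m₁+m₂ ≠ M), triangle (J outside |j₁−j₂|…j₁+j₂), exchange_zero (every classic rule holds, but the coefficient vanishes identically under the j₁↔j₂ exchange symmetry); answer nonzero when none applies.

m-sum: m₁+m₂ = -3/2+(-2) = -7/2, M = -7/2  ✓
triangle: need |j₁−j₂| ≤ J ≤ j₁+j₂, i.e. J ∈ [1/2, 9/2]; J = 11/2 is outside ✗ ⇒ coefficient is 0

triangle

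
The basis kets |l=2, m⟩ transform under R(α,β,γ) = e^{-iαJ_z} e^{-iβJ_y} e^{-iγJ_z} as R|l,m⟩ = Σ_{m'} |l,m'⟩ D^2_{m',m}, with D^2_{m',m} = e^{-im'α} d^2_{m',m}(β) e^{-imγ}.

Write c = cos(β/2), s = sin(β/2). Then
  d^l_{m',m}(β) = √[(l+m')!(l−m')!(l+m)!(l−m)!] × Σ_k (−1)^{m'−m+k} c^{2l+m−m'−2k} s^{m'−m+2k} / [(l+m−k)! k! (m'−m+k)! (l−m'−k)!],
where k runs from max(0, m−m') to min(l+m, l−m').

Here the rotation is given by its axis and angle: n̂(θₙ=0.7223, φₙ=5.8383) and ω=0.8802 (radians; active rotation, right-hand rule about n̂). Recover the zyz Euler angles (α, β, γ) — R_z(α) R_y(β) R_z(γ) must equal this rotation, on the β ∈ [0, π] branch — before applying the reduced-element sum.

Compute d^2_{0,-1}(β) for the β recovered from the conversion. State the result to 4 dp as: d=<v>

d=-0.5569

Axis–angle → zyz. n̂ = (sinθₙcosφₙ, sinθₙsinφₙ, cosθₙ) = (+0.596759, -0.284512, +0.750287), ω = 0.8802.
R = I cosω + sinω [n̂]ₓ + (1−cosω) n̂n̂ᵀ gives
  R = [+0.766270, -0.640004, -0.056790; +0.516738, +0.666381, -0.537511; +0.381852, +0.382533, +0.841343]
β = atan2(√(R₁₃²+R₂₃²), R₃₃) = 0.571034; α = atan2(R₂₃, R₁₃) mod 2π = 4.607126; γ = atan2(R₃₂, −R₃₁) mod 2π = 2.355304
d^2_{0,-1}(β=0.5710) via the finite sum:
Half-angle: c=0.959516, s=0.281654. N=√(2·2·1·6)=4.898979
Admissible k: 0..1 (factorial args all ≥0)
  k=0: (−1)^1·4.8990/(2)·0.9595^3·0.2817^1 = -0.609464
  k=1: (−1)^2·4.8990/(2)·0.9595^1·0.2817^3 = +0.052514
d^2_{0,-1}(0.5710) = -0.609464 +0.052514 = -0.556950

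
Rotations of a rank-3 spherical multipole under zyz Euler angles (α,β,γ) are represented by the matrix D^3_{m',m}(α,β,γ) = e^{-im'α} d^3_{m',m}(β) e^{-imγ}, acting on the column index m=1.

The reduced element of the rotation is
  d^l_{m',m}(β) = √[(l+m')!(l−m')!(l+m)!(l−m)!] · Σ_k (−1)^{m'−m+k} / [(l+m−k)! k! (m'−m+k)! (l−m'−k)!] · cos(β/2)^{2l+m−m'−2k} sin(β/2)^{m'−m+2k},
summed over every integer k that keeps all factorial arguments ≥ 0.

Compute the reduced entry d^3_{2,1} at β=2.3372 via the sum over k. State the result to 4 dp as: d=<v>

d^3_{2,1}(β=2.3372) via the finite sum:
With c≡cos(β/2)=0.391440 and s≡sin(β/2)=0.920203, N=[120·1·24·2]^{1/2}=75.894664
Admissible k: 0..1 (factorial args all ≥0)
  k=0: (−1)^1·75.8947/(24)·0.3914^5·0.9202^1 = -0.026743
  k=1: (−1)^2·75.8947/(12)·0.3914^3·0.9202^3 = +0.295582
d^3_{2,1}(2.3372) = -0.026743 +0.295582 = +0.268839

d=0.2688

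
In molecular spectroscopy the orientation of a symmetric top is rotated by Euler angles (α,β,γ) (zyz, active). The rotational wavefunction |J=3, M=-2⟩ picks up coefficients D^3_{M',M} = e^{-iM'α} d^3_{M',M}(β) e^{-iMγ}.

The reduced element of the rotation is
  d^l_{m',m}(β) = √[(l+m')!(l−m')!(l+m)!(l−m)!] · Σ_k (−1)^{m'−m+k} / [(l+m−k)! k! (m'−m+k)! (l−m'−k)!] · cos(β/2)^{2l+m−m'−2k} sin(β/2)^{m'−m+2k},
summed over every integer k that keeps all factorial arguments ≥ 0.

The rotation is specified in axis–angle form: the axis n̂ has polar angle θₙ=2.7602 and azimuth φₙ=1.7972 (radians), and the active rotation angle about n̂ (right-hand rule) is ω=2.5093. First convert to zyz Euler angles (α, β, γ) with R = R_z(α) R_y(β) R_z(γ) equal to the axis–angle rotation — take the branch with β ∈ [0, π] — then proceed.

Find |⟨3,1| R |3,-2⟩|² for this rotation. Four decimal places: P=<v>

Axis–angle → zyz. n̂ = (sinθₙcosφₙ, sinθₙsinφₙ, cosθₙ) = (-0.083552, +0.362715, -0.928147), ω = 2.5093.
R = I cosω + sinω [n̂]ₓ + (1−cosω) n̂n̂ᵀ gives
  R = [-0.794062, +0.493779, +0.354468; -0.603284, -0.568985, -0.558842; -0.074257, -0.657601, +0.749698]
β = atan2(√(R₁₃²+R₂₃²), R₃₃) = 0.723190; α = atan2(R₂₃, R₁₃) mod 2π = 5.277641; γ = atan2(R₃₂, −R₃₁) mod 2π = 4.824834
Split into d^3_{1,-2}(β=0.7232) × two z-phases.
c=cos(0.723190/2)=0.935334, s=sin(0.723190/2)=0.353767; N=√[24·2·1·120]=75.894664
The bounds max(0,m−m')=0 and min(l+m,l−m')=1 give 2 terms
  k=0: (−1)^3·75.8947/(12)·0.9353^3·0.3538^3 = -0.229129
  k=1: (−1)^4·75.8947/(24)·0.9353^1·0.3538^5 = +0.016389
d^3_{1,-2}(0.7232) = -0.229129 +0.016389 = -0.212740
|D^3_{1,-2}|² = |d^3_{1,-2}(β)|² = (-0.212740)² = 0.045258 (the z-rotation phases have unit modulus)

P=0.0453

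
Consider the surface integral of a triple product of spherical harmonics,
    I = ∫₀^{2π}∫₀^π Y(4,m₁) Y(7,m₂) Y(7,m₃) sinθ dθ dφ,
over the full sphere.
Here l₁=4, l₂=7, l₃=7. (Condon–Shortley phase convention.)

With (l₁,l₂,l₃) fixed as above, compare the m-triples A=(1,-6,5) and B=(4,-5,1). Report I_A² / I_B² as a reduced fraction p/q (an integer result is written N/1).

2288/4725

Shared (l₁,l₂,l₃)=(4,7,7): N and (l;000)² cancel in I_A²/I_B².
A: Δ = 4!·4!·10!/19! = 1/58198140; Racah Σ t=0..1: t=0:+1/52254720 t=1:−1/87091200 = 1/130636800; ⇒ 3j(4 7 7; 1 -6 5)² = 88/20349, sgn +1
B: Δ = 4!·4!·10!/19! = 1/58198140; Racah Σ t=0..0: t=0:+1/46448640 = 1/46448640; ⇒ 3j(4 7 7; 4 -5 1)² = 75/8398, sgn +1
I_A²/I_B² = (88/20349)/(75/8398) = 2288/4725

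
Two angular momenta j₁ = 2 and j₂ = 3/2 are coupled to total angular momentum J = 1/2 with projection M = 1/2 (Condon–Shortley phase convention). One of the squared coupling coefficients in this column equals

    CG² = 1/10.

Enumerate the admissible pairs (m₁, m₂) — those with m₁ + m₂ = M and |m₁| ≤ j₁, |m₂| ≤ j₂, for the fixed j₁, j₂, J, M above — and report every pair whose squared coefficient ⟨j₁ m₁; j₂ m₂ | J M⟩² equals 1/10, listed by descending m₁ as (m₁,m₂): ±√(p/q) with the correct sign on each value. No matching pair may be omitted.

(-1,3/2): −√(1/10)

Admissible pairs with m₁+m₂ = M = 1/2: (-1,3/2), (0,1/2), (1,-1/2), (2,-3/2)
  (m₁,m₂)=(2,-3/2): CG² = 2/5, CG = +√(2/5)
  (m₁,m₂)=(1,-1/2): CG² = 3/10, CG = −√(3/10)
  (m₁,m₂)=(0,1/2): CG² = 1/5, CG = +√(1/5)
  (m₁,m₂)=(-1,3/2): CG² = 1/10, CG = −√(1/10)   ← matches the target
Pairs with CG² = 1/10: (-1,3/2): −√(1/10)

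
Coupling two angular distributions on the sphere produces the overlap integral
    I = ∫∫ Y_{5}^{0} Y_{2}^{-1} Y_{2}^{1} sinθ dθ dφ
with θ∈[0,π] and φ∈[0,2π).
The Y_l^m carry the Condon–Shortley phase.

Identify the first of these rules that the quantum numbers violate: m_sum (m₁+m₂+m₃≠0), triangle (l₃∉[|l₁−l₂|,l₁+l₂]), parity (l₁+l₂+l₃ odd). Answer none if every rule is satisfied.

m₁+m₂+m₃ = 0 − 1 + 1 = 0  ✓
triangle: need |l₁−l₂| ≤ l₃ ≤ l₁+l₂ = [3,7]; l₃=2 is outside  ✗
parity: l₁+l₂+l₃ = 9 is odd

triangle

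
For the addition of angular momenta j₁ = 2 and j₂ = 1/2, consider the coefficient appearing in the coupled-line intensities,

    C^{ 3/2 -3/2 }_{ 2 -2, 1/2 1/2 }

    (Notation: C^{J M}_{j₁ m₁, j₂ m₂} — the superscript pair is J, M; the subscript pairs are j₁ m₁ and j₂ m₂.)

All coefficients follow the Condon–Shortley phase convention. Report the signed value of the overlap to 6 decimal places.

−√(4/5) ≈ -0.894427

√[4·1!3!0!/5! · 0!4!1!0!0!3!] = √(144/5)
  +(−1)^1/∏(1,0,3,0,0,0)! = -1/6  (running -1/6)
⟨..|..⟩ = √(144/5)·(-1/6) = -0.894427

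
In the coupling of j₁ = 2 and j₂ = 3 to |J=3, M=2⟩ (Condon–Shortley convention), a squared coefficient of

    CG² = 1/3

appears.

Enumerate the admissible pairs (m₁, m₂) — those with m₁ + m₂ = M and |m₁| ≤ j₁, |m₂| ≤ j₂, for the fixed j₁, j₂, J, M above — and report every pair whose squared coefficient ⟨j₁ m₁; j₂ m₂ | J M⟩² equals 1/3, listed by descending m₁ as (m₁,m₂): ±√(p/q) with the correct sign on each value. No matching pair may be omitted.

(2,0): +√(1/3)

Admissible pairs with m₁+m₂ = M = 2: (-1,3), (0,2), (1,1), (2,0)
  (m₁,m₂)=(2,0): CG² = 1/3, CG = +√(1/3)   ← matches the target
  (m₁,m₂)=(1,1): CG² = 1/4, CG = −√(1/4)
  (m₁,m₂)=(0,2): CG² = 0/1, CG = 0
  (m₁,m₂)=(-1,3): CG² = 5/12, CG = +√(5/12)
Pairs with CG² = 1/3: (2,0): +√(1/3)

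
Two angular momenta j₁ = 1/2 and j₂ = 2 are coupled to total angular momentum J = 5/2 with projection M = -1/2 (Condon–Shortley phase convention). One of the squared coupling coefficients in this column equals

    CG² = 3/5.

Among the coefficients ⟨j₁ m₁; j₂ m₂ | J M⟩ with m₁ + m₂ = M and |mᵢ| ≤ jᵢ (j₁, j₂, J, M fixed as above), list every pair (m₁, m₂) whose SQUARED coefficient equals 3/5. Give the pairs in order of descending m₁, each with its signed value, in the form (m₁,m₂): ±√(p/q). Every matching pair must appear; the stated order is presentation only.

(-1/2,0): +√(3/5)

Admissible pairs with m₁+m₂ = M = -1/2: (-1/2,0), (1/2,-1)
  (m₁,m₂)=(1/2,-1): CG² = 2/5, CG = +√(2/5)
  (m₁,m₂)=(-1/2,0): CG² = 3/5, CG = +√(3/5)   ← matches the target
Pairs with CG² = 3/5: (-1/2,0): +√(3/5)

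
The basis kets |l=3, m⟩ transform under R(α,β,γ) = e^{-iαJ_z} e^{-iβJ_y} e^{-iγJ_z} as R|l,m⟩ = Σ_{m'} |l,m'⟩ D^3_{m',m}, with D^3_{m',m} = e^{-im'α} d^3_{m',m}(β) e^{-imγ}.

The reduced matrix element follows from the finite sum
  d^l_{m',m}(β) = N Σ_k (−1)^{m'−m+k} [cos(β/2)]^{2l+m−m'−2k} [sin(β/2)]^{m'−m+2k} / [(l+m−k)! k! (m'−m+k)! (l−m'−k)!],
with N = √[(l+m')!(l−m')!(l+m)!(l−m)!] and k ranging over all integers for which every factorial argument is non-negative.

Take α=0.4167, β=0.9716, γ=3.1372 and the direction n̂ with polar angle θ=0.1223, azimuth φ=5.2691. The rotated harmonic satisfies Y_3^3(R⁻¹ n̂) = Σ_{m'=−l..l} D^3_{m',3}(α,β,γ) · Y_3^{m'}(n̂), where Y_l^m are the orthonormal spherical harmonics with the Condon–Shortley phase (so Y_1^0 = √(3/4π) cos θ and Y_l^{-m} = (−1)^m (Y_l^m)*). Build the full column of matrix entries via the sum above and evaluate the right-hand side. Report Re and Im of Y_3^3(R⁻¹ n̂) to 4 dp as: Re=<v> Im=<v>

Re=-0.2056 Im=-0.1012

Need the full column D^3_{m',3} for m'=−3..3 at α=0.4167, β=0.9716, γ=3.1372.
cos(β/2)=0.884302, sin(β/2)=0.466916
d^3_{-3,3}: single k=6 term ⇒ +0.010362;  D = -0.003136-0.009876i
d^3_{-2,3}: single k=5 term ⇒ +0.048070;  D = -0.031848-0.036005i
d^3_{-1,3}: single k=4 term ⇒ +0.143947;  D = -0.130850-0.059991i
d^3_{0,3}: single k=3 term ⇒ +0.314798;  D = -0.314771-0.004148i
d^3_{1,3}: single k=2 term ⇒ +0.516327;  D = -0.474858+0.202741i
d^3_{2,3}: single k=1 term ⇒ +0.618467;  D = -0.421831+0.452283i
d^3_{3,3}: single k=0 term ⇒ +0.478192;  D = -0.156706+0.451787i
Y_3^{m'}(θ=0.1223,φ=5.2691) and Σ D·Y over m':
  (-0.0031-0.0099i)·(-0.0008+0.0001i)  (-0.0318-0.0360i)·(-0.0067+0.0135i)  (-0.1308-0.0600i)·(+0.0818+0.1314i)  (-0.3148-0.0041i)·(+0.7132+0.0000i)  (-0.4749+0.2027i)·(-0.0818+0.1314i)  (-0.4218+0.4523i)·(-0.0067-0.0135i)  (-0.1567+0.4518i)·(+0.0008+0.0001i)
Y_3^3(R⁻¹ n̂) = -0.205635-0.101193i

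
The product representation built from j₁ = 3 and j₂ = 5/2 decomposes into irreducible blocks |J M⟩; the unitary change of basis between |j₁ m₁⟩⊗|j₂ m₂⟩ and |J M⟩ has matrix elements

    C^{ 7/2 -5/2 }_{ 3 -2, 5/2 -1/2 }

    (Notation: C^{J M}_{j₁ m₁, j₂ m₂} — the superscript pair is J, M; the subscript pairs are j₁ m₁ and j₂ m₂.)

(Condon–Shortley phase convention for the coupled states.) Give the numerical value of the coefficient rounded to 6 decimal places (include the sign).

−√(2/63) ≈ -0.178174

√[8·2!4!3!/10! · 1!5!2!3!1!6!] = √(4608/7)
  +(−1)^1/∏(1,1,4,1,0,2)! = -1/48  (running -1/48)
  +(−1)^2/∏(2,0,3,0,1,3)! = 1/72  (running -1/144)
⟨..|..⟩ = √(4608/7)·(-1/144) = -0.178174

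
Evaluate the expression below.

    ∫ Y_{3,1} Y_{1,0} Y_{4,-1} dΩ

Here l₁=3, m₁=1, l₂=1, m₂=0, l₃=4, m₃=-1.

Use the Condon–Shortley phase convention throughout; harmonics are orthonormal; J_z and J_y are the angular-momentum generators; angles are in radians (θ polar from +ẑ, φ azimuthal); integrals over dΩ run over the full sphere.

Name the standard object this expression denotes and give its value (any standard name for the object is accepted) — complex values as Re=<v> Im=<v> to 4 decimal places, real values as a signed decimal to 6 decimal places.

This is a Gaunt coefficient — the integral of a triple product of spherical harmonics over the sphere.
Rules hold: Σm=0, L=8 even, 2≤4≤4.
N = 7·3·9 = 189
Δ = 0!·6!·2!/9! = 1/252
Racah Σ t=0..0: t=0:+1/36 = 1/36
⇒ 3j(3 1 4; 0 0 0)² = 4/63, sgn +1
Racah Σ t=0..0: t=0:+1/48 = 1/48
⇒ 3j(3 1 4; 1 0 -1)² = 5/84, sgn -1
4πI² = N·(3j₀)²·(3jₘ)² = 5/7
I = -1·√(0.714286/4π) = -0.23841361

Gaunt coefficient, -0.238414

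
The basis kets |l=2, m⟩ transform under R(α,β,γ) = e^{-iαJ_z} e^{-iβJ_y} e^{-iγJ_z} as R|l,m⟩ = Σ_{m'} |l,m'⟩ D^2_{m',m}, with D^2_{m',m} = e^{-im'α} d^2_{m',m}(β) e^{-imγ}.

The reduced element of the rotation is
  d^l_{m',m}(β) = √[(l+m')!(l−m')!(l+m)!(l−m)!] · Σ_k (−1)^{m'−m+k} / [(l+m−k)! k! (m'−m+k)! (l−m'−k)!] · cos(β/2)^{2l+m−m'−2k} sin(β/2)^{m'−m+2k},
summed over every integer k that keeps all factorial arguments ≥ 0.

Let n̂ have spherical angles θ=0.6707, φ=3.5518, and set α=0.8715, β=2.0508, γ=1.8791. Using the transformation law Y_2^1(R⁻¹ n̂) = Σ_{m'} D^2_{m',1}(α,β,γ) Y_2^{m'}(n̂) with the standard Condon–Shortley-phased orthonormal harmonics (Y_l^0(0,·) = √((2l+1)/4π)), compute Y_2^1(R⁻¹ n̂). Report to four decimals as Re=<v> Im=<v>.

Re=0.2620 Im=0.2202

Need the full column D^2_{m',1} for m'=−2..2 at α=0.8715, β=2.0508, γ=1.8791.
cos(β/2)=0.518757, sin(β/2)=0.854922
d^2_{-2,1}: single k=3 term ⇒ +0.648296;  D = +0.642301-0.087961i
d^2_{-1,1}: k∈[2..3] ⇒ +0.590068 -0.534202 = +0.055866;  D = +0.029826-0.047237i
d^2_{0,1}: k∈[1..2] ⇒ +0.292344 -0.793997 = -0.501653;  D = +0.152223+0.478000i
d^2_{1,1}: k∈[0..1] ⇒ +0.072420 -0.590068 = -0.517648;  D = +0.478582+0.197279i
d^2_{2,1}: single k=0 term ⇒ -0.238698;  D = +0.211668-0.110333i
Y_2^{m'}(θ=0.6707,φ=3.5518) and Σ D·Y over m':
  (+0.6423-0.0880i)·(+0.1018-0.1091i)  (+0.0298-0.0472i)·(-0.3449+0.1500i)  (+0.1522+0.4780i)·(+0.2653+0.0000i)  (+0.4786+0.1973i)·(+0.3449+0.1500i)  (+0.2117-0.1103i)·(+0.1018+0.1091i)
Y_2^1(R⁻¹ n̂) = +0.262008+0.220233i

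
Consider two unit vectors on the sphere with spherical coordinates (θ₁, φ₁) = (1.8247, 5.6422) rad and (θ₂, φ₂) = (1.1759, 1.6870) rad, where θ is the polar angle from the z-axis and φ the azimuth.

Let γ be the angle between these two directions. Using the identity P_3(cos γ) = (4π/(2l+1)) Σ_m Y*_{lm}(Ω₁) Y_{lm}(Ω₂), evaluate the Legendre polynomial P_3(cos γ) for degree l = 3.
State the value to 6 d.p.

Summing Y*_{l m}(θ₁,φ₁)·Y_{l m}(θ₂,φ₂) over m ∈ [−3, 3]; prefactor 4π/(2·3+1) = 1.795196:
  [-3]  conj(Y_{3,-3})(Ω₁) = (-0.130509, -0.355147) ; Y_{3,-3}(Ω₂) = (0.112082, 0.308378) ; Δ = (0.094892, -0.080051)
  [-2]  conj(Y_{3,-2})(Ω₁) = (-0.068504, 0.230548) ; Y_{3,-2}(Ω₂) = (-0.325974, 0.077153) ; Δ = (0.004543, -0.080438)
  [-1]  conj(Y_{3,-1})(Ω₁) = (-0.171630, 0.128049) ; Y_{3,-1}(Ω₂) = (0.008992, 0.077031) ; Δ = (-0.011407, -0.012070)
  [+0]  conj(Y_{3,0})(Ω₁) = (0.251637, -0.000000) ; Y_{3,0}(Ω₂) = (-0.324456, 0.000000) ; Δ = (-0.081645, 0.000000)
  [+1]  conj(Y_{3,1})(Ω₁) = (0.171630, 0.128049) ; Y_{3,1}(Ω₂) = (-0.008992, 0.077031) ; Δ = (-0.011407, 0.012070)
  [+2]  conj(Y_{3,2})(Ω₁) = (-0.068504, -0.230548) ; Y_{3,2}(Ω₂) = (-0.325974, -0.077153) ; Δ = (0.004543, 0.080438)
  [+3]  conj(Y_{3,3})(Ω₁) = (0.130509, -0.355147) ; Y_{3,3}(Ω₂) = (-0.112082, 0.308378) ; Δ = (0.094892, 0.080051)
Accumulated sum (0.094410, 0.000000); after 4π/(2l+1) scaling, (0.169485, 0.000000) ⇒ P_3 = 0.169485

0.169485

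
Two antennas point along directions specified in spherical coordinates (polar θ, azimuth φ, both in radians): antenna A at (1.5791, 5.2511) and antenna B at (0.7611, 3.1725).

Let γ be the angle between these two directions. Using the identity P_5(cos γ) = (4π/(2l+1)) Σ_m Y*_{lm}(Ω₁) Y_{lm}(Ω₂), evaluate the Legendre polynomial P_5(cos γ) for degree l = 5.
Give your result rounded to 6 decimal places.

-0.328484

Summing Y*_{l m}(θ₁,φ₁)·Y_{l m}(θ₂,φ₂) over m ∈ [−5, 5]; prefactor 4π/(2·5+1) = 1.142397:
  m=-5: (0.201026, 0.418250) × (-0.071580, 0.011151) = (-0.019053, -0.027697)  (running Σ = (-0.019053, -0.027697))
  m=-4: (0.006719, -0.010166) × (0.238664, -0.029657) = (0.001302, -0.002625)  (running Σ = (-0.017751, -0.030322))
  m=-3: (0.345338, 0.015667) × (-0.420272, 0.039081) = (-0.145748, 0.006911)  (running Σ = (-0.163499, -0.023411))
  m=-2: (-0.006663, -0.012391) × (0.333782, -0.020659) = (-0.002480, -0.003998)  (running Σ = (-0.165979, -0.027409))
  m=-1: (0.164150, -0.274646) × (0.125323, -0.003875) = (0.019508, -0.035056)  (running Σ = (-0.146472, -0.062465))
  m=0: (-0.014562, -0.000000) × (-0.371145, 0.000000) = (0.005405, 0.000000)  (running Σ = (-0.141067, -0.062465))
  m=1: (-0.164150, -0.274646) × (-0.125323, -0.003875) = (0.019508, 0.035056)  (running Σ = (-0.121559, -0.027409))
  m=2: (-0.006663, 0.012391) × (0.333782, 0.020659) = (-0.002480, 0.003998)  (running Σ = (-0.124039, -0.023411))
  m=3: (-0.345338, 0.015667) × (0.420272, 0.039081) = (-0.145748, -0.006911)  (running Σ = (-0.269788, -0.030322))
  m=4: (0.006719, 0.010166) × (0.238664, 0.029657) = (0.001302, 0.002625)  (running Σ = (-0.268485, -0.027697))
  m=5: (-0.201026, 0.418250) × (0.071580, 0.011151) = (-0.019053, 0.027697)  (running Σ = (-0.287539, 0.000000))
Accumulated sum (-0.287539, 0.000000); after 4π/(2l+1) scaling, (-0.328484, 0.000000) ⇒ P_5 = -0.328484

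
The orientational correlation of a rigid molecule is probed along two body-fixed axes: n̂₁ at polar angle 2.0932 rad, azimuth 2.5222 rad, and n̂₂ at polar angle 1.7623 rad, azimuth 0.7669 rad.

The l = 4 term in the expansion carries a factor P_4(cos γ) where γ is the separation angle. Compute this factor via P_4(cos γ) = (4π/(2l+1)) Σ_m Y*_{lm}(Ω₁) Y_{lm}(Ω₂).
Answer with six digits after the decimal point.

0.361056

Addition theorem: P_4(cos γ) = (4π/9) Σ_m Y*_{lm}(Ω₁) Y_{lm}(Ω₂), m = −4…4:
  term(m=-4) = (0.075906, 0.069033)   from Y*(Ω₁)=(-0.196574, -0.153833), Y(Ω₂)=(-0.409925, -0.030387)
  term(m=-3) = (0.048166, -0.077945)   from Y*(Ω₁)=(-0.115216, -0.389819), Y(Ω₂)=(0.150302, 0.167984)
  term(m=-2) = (0.041884, 0.016197)   from Y*(Ω₁)=(0.060825, -0.176419), Y(Ω₂)=(-0.008901, 0.240480)
  term(m=-1) = (-0.011455, 0.061382)   from Y*(Ω₁)=(-0.209415, 0.149311), Y(Ω₂)=(0.174817, -0.168467)
  term(m=+0) = (-0.050414, -0.000000)   from Y*(Ω₁)=(-0.243257, -0.000000), Y(Ω₂)=(0.207245, 0.000000)
  term(m=+1) = (-0.011455, -0.061382)   from Y*(Ω₁)=(0.209415, 0.149311), Y(Ω₂)=(-0.174817, -0.168467)
  term(m=+2) = (0.041884, -0.016197)   from Y*(Ω₁)=(0.060825, 0.176419), Y(Ω₂)=(-0.008901, -0.240480)
  term(m=+3) = (0.048166, 0.077945)   from Y*(Ω₁)=(0.115216, -0.389819), Y(Ω₂)=(-0.150302, 0.167984)
  term(m=+4) = (0.075906, -0.069033)   from Y*(Ω₁)=(-0.196574, 0.153833), Y(Ω₂)=(-0.409925, 0.030387)
Accumulated sum (0.258587, 0.000000); after 4π/(2l+1) scaling, (0.361056, 0.000000) ⇒ P_4 = 0.361056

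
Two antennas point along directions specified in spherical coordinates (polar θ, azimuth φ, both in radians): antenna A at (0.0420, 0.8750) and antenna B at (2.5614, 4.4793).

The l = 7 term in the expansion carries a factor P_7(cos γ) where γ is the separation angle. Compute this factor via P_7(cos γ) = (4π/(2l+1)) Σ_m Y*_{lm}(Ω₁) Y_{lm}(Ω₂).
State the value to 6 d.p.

Addition theorem: P_7(cos γ) = (4π/15) Σ_m Y*_{lm}(Ω₁) Y_{lm}(Ω₂), m = −7…7:
  term(m=-7) = 0.00000 - 0.00000j   from Y*(Ω₁)=0.00000 - 0.00000j, Y(Ω₂)=0.00742 + 0.00045j
  term(m=-6) = 0.00000 + 0.00000j   from Y*(Ω₁)=0.00000 - 0.00000j, Y(Ω₂)=0.00728 + 0.04184j
  term(m=-5) = 0.00000 + 0.00000j   from Y*(Ω₁)=-0.00000 - 0.00000j, Y(Ω₂)=-0.13510 + 0.05797j
  term(m=-4) = 0.00000 + 0.00001j   from Y*(Ω₁)=-0.00002 - 0.00001j, Y(Ω₂)=-0.20127 - 0.27121j
  term(m=-3) = -0.00006 + 0.00031j   from Y*(Ω₁)=-0.00057 + 0.00032j, Y(Ω₂)=0.31440 - 0.37383j
  term(m=-2) = -0.00249 + 0.00331j   from Y*(Ω₁)=-0.00234 + 0.01293j, Y(Ω₂)=0.28187 + 0.14183j
  term(m=-1) = 0.03157 - 0.01575j   from Y*(Ω₁)=0.10872 + 0.13018j, Y(Ω₂)=0.04804 - 0.20235j
  term(m=+0) = 0.42060 + 0.00000j   from Y*(Ω₁)=1.06573 + 0.00000j, Y(Ω₂)=0.39466 + 0.00000j
  term(m=+1) = 0.03157 + 0.01575j   from Y*(Ω₁)=-0.10872 + 0.13018j, Y(Ω₂)=-0.04804 - 0.20235j
  term(m=+2) = -0.00249 - 0.00331j   from Y*(Ω₁)=-0.00234 - 0.01293j, Y(Ω₂)=0.28187 - 0.14183j
  term(m=+3) = -0.00006 - 0.00031j   from Y*(Ω₁)=0.00057 + 0.00032j, Y(Ω₂)=-0.31440 - 0.37383j
  term(m=+4) = 0.00000 - 0.00001j   from Y*(Ω₁)=-0.00002 + 0.00001j, Y(Ω₂)=-0.20127 + 0.27121j
  term(m=+5) = 0.00000 - 0.00000j   from Y*(Ω₁)=0.00000 - 0.00000j, Y(Ω₂)=0.13510 + 0.05797j
  term(m=+6) = 0.00000 - 0.00000j   from Y*(Ω₁)=0.00000 + 0.00000j, Y(Ω₂)=0.00728 - 0.04184j
  term(m=+7) = 0.00000 + 0.00000j   from Y*(Ω₁)=-0.00000 - 0.00000j, Y(Ω₂)=-0.00742 + 0.00045j
Σ over m = 0.47863 + 0.00000j; ×(4π/15) → 0.40098 + 0.00000j. Real part: 0.400976

0.400976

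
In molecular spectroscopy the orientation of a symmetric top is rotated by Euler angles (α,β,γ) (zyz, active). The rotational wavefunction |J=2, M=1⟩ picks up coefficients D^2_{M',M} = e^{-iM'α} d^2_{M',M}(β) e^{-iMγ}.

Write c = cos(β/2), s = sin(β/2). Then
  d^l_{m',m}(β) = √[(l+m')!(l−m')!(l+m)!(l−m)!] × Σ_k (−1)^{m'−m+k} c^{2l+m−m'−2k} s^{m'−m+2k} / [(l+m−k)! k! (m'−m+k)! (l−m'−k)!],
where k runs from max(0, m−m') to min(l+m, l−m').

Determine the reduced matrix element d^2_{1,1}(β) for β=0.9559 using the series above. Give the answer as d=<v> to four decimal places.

d=0.1212

d^2_{1,1}(β=0.9559) via the finite sum:
With c≡cos(β/2)=0.887940 and s≡sin(β/2)=0.459960, N=[6·1·6·1]^{1/2}=6.000000
k: max(0,(1)−(1))=0 … min(2+(1),2−(1))=1
  k=0: (−1)^0·6.0000/(6)·0.8879^4·0.4600^0 = +0.621633
  k=1: (−1)^1·6.0000/(2)·0.8879^2·0.4600^2 = -0.500412
d^2_{1,1}(0.9559) = +0.621633 -0.500412 = +0.121220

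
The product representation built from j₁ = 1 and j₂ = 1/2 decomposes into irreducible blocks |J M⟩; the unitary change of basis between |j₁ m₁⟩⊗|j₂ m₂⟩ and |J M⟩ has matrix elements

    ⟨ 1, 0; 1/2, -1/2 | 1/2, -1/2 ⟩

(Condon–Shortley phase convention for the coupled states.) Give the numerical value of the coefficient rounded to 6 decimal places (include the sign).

√[2·1!1!0!/3! · 1!1!0!1!0!1!] = √(1/3)
  +(−1)^0/∏(0,1,1,0,0,0)! = 1  (running 1)
⟨..|..⟩ = √(1/3)·(1) = +0.577350

+√(1/3) = +0.577350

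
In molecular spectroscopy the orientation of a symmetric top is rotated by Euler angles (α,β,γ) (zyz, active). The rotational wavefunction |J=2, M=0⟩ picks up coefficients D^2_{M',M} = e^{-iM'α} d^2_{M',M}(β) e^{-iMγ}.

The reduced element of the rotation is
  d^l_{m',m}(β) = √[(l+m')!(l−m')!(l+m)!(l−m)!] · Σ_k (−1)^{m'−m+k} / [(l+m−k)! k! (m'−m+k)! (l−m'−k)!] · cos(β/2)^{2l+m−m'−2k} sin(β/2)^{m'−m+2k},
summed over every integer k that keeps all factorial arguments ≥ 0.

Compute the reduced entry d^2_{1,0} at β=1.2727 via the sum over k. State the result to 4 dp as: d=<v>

d=-0.3438

d^2_{1,0}(β=1.2727) via the finite sum:
c=cos(1.272700/2)=0.804270, s=sin(1.272700/2)=0.594264; N=√[6·1·2·2]=4.898979
k∈{0,1} keeps every argument non-negative
  k=0: (−1)^1·4.8990/(2)·0.8043^3·0.5943^1 = -0.757288
  k=1: (−1)^2·4.8990/(2)·0.8043^1·0.5943^3 = +0.413443
d^2_{1,0}(1.2727) = -0.757288 +0.413443 = -0.343845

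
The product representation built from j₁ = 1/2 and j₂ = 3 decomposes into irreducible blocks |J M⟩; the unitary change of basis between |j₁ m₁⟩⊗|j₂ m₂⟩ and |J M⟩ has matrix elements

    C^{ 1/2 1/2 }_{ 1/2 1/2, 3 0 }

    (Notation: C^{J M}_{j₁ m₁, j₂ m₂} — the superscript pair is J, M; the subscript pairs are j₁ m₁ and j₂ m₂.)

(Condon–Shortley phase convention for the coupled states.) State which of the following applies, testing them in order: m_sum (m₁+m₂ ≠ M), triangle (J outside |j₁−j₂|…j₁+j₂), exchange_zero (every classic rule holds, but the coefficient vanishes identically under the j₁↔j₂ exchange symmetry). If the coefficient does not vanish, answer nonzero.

triangle

m-sum: m₁+m₂ = 1/2+0 = 1/2, M = 1/2  ✓
triangle: need |j₁−j₂| ≤ J ≤ j₁+j₂, i.e. J ∈ [5/2, 7/2]; J = 1/2 is outside ✗ ⇒ coefficient is 0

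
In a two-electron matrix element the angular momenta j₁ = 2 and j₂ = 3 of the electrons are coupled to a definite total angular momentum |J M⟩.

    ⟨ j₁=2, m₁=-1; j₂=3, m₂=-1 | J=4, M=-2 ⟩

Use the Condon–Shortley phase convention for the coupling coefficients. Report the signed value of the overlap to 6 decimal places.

−√(1/28) ≈ -0.188982

triangle: 1!×3!×5!/10! = 720/3628800
(j±m)!: 1!×3!×2!×4!×2!×6! = 414720
prefactor² = (2J+1)×Δ×N² = 5184/7
  k=0: +1/(0!×1!×3!×2!×0!×3!) = 1/72
  k=1: −1/(1!×0!×2!×1!×1!×4!) = -1/48
Σ = -1/144  ⇒  CG² = 5184/7×(-1/144)² = 1/28
CG = −√(1/28) = -0.188982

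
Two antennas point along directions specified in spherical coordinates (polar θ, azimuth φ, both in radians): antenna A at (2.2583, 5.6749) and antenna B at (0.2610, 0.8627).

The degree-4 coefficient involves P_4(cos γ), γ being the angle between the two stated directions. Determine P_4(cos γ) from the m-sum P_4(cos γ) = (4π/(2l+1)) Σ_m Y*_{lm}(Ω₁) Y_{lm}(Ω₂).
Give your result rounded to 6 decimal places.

Expand P_4 via completeness: Σ_{m} conj(Y_{4,m}) at Ω₁ times Y_{4,m} at Ω₂ —
  term(m=-4) = 0.00029 + 0.00012j   from Y*(Ω₁)=-0.11988 - 0.10272j, Y(Ω₂)=-0.00187 + 0.00060j
  term(m=-3) = 0.00225 - 0.00728j   from Y*(Ω₁)=0.09215 + 0.35488j, Y(Ω₂)=-0.01768 - 0.01092j
  term(m=-2) = -0.04391 - 0.00888j   from Y*(Ω₁)=0.12607 - 0.34089j, Y(Ω₂)=-0.01898 - 0.12180j
  term(m=-1) = 0.00174 - 0.01741j   from Y*(Ω₁)=0.03444 - 0.02398j, Y(Ω₂)=0.27108 - 0.31660j
  term(m=+0) = -0.20927 + 0.00000j   from Y*(Ω₁)=-0.36022 + 0.00000j, Y(Ω₂)=0.58094 + 0.00000j
  term(m=+1) = 0.00174 + 0.01741j   from Y*(Ω₁)=-0.03444 - 0.02398j, Y(Ω₂)=-0.27108 - 0.31660j
  term(m=+2) = -0.04391 + 0.00888j   from Y*(Ω₁)=0.12607 + 0.34089j, Y(Ω₂)=-0.01898 + 0.12180j
  term(m=+3) = 0.00225 + 0.00728j   from Y*(Ω₁)=-0.09215 + 0.35488j, Y(Ω₂)=0.01768 - 0.01092j
  term(m=+4) = 0.00029 - 0.00012j   from Y*(Ω₁)=-0.11988 + 0.10272j, Y(Ω₂)=-0.00187 - 0.00060j
Total Σ_m = -0.28854 + 0.00000j. Multiply by 1.396263: -0.40288 + 0.00000j. P_4(cos γ) = -0.402880

-0.402880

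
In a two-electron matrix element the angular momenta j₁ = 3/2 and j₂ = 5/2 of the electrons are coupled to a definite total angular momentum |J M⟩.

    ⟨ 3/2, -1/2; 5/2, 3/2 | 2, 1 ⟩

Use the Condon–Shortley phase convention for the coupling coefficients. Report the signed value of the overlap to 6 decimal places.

+√(1/42) ≈ +0.154303

triangle: 2!×1!×3!/7! = 12/5040
(j±m)!: 1!×2!×4!×1!×3!×1! = 288
prefactor² = (2J+1)×Δ×N² = 24/7
  k=1: −1/(1!×1!×1!×3!×0!×0!) = -1/6
  k=2: +1/(2!×0!×0!×2!×1!×1!) = 1/4
Σ = 1/12  ⇒  CG² = 24/7×(1/12)² = 1/42
CG = +√(1/42) = +0.154303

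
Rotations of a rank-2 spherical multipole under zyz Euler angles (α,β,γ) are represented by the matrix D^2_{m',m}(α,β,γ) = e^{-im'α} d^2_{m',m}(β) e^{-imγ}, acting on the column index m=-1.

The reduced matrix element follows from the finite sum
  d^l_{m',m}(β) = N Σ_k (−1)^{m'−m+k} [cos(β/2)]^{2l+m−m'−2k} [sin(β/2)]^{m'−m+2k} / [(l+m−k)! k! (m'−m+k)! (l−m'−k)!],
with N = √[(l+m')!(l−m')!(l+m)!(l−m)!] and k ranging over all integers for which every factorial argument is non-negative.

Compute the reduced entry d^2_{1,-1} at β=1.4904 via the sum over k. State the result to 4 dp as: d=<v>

d=0.5337

d^2_{1,-1}(β=1.4904) via the finite sum:
Half-angle: c=0.734952, s=0.678119. N=√(6·1·1·6)=6.000000
The bounds max(0,m−m')=0 and min(l+m,l−m')=1 give 2 terms
  k=0: (−1)^2·6.0000/(2)·0.7350^2·0.6781^2 = +0.745163
  k=1: (−1)^3·6.0000/(6)·0.7350^0·0.6781^4 = -0.211458
d^2_{1,-1}(1.4904) = +0.745163 -0.211458 = +0.533705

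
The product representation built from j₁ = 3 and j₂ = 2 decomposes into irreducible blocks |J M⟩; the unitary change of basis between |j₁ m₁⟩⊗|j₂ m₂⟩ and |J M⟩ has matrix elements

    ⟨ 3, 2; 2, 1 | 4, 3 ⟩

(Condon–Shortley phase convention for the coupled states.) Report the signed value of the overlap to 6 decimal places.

j₁+j₂−J=1  J+j₁−j₂=5  J−j₁+j₂=3  j₁+j₂+J+1=10
(j₁±m₁, j₂±m₂, J±M) = (5,1,3,1,7,1)
P² = 6480
sum k=0..1:
  [0] +1/144 = 1/144
  [1] −1/240 = -1/240
S = 1/360
C² = P²·S² = 1/20 ; C = +0.223607

+0.223607  (= +√(1/20))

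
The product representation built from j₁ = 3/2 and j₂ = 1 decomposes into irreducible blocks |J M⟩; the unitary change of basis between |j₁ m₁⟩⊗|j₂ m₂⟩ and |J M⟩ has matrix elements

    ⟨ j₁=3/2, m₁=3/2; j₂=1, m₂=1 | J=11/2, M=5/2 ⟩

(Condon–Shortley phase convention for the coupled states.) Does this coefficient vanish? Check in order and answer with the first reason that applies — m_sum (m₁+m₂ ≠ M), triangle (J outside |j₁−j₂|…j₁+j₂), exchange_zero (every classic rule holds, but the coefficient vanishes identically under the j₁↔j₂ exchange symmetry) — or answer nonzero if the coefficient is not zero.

m-sum: m₁+m₂ = 3/2+1 = 5/2, M = 5/2  ✓
triangle: need |j₁−j₂| ≤ J ≤ j₁+j₂, i.e. J ∈ [1/2, 5/2]; J = 11/2 is outside ✗ ⇒ coefficient is 0

triangle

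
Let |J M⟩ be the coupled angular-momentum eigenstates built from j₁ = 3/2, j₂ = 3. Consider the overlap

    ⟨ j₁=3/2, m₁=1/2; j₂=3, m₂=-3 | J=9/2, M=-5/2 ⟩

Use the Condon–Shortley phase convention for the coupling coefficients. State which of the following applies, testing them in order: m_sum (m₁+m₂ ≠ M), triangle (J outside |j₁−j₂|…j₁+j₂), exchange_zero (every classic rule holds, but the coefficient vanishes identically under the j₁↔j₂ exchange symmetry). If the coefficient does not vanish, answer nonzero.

nonzero

m-sum: m₁+m₂ = 1/2+(-3) = -5/2, M = -5/2  ✓
triangle: |j₁−j₂| = 3/2 ≤ J = 9/2 ≤ j₁+j₂ = 9/2  ✓
exchange: j₁≠j₂ or m₁≠m₂ — the exchange symmetry imposes no constraint here
value check: CG = +√(1/12) = +0.288675 ≠ 0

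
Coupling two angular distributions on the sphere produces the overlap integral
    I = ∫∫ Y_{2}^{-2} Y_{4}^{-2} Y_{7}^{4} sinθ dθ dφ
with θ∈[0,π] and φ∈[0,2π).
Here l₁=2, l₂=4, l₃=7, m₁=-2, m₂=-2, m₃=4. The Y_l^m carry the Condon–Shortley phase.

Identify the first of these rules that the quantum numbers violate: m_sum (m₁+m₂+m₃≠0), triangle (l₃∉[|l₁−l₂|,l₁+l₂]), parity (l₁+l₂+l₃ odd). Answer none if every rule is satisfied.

azimuthal sum: -2 − 2 + 4 = 0  ✓
l₃ must lie in [2,6]; have l₃=7  ✗
L = 2 + 4 + 7 = 13 (odd)

triangle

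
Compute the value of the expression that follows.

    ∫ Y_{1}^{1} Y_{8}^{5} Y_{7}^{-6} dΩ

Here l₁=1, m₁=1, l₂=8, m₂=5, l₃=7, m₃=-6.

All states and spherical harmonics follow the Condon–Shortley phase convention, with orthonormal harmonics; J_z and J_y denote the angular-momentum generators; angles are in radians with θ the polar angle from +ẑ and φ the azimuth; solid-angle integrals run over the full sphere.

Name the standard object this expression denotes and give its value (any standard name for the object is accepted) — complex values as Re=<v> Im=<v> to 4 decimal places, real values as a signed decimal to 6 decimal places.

Gaunt coefficient, -0.052996

This is a Gaunt coefficient — the integral of a triple product of spherical harmonics over the sphere.
Checks pass: Σm=0; 16 even; l₃=7∈[7,9].
(2·1+1)(2·8+1)(2·7+1) = 765
Δ: 2! 0! 14! / 17! → 1/2040
sum: t=1:−1/25401600 = -1/25401600
3j²(1 8 7; 0 0 0) = Δ·Π!·Σ² = 8/255  (sign +1)
sum: t=0:+1/12454041600 = 1/12454041600
3j²(1 8 7; 1 5 -6) = Δ·Π!·Σ² = 1/680  (sign -1)
combine: 4πI² = 765·8/255·1/680 = 3/85
take √, sign -1: I = -0.05299638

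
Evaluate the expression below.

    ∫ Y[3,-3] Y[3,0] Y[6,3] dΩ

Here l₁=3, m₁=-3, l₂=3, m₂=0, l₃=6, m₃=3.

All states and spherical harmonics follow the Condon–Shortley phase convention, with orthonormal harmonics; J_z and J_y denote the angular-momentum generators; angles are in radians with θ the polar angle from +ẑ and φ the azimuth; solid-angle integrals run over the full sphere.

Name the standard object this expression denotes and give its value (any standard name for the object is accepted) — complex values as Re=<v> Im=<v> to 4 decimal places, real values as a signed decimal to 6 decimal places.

Gaunt coefficient, -0.108647

This is a Gaunt coefficient — the integral of a triple product of spherical harmonics over the sphere.
m-sum 0 ✓  L=12 even ✓  0≤6≤6 ✓
Π(2lᵢ+1) = 7×7×13 = 637
triangle coeff Δ(3,3,6) = 1/12012
Σ_t [0,0]: t=0:+1/1296 = 1/1296
(3j)²=100/3003 [(3 3 6; 0 0 0)], sign=+1
Σ_t [0,0]: t=0:+1/25920 = 1/25920
(3j)²=1/143 [(3 3 6; -3 0 3)], sign=-1
⇒ 4πI² = 700/4719
I = (-1)√(700/4719/(4π)) = -0.10864734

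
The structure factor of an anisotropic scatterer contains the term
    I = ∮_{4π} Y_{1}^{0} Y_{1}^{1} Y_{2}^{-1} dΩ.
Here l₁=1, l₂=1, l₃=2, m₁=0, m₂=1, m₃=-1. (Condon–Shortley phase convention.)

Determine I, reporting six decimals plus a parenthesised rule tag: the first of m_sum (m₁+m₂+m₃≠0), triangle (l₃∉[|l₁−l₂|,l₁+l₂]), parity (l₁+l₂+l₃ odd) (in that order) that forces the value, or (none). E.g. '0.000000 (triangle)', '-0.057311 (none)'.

-0.218510 (none)

Rules hold: Σm=0, L=4 even, 0≤2≤2.
N = 3·3·5 = 45
Δ = 0!·2!·2!/5! = 1/30
Racah Σ t=0..0: t=0:+1/1 = 1/1
⇒ 3j(1 1 2; 0 0 0)² = 2/15, sgn +1
Racah Σ t=0..0: t=0:+1/2 = 1/2
⇒ 3j(1 1 2; 0 1 -1)² = 1/10, sgn -1
4πI² = N·(3j₀)²·(3jₘ)² = 3/5
I = -1·√(0.6/4π) = -0.21850969
No selection rule forces the value: the integral is nonzero (none).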